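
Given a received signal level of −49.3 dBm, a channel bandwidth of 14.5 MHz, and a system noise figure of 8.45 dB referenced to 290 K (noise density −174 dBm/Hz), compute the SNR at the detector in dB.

Noise floor: N = −174 + 10 log₁₀(B) + NF
10 log₁₀(1.45×10⁷) = 71.61 dB
N = −174 + 71.61 + 8.45 = −93.94 dBm
SNR = P_sig − N = −49.3 − (−93.94) = 44.64 dB → 44.6 dB

44.6 dB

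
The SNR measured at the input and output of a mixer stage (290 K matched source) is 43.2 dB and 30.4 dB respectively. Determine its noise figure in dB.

12.8 dB

NF (dB) = SNR_in(dB) − SNR_out(dB) when the source is at T₀
NF = 43.2 − 30.4 = 12.8 dB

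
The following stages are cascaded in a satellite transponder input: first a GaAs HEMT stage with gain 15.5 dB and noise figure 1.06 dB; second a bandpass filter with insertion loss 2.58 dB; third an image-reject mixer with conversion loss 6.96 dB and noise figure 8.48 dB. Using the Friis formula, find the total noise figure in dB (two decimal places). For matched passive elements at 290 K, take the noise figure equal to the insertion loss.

2.06 dB

Convert to linear (a loss of L dB is a gain of −L dB): F_i = 10^(NF_i/10), G_i = 10^(G_i,dB/10)
  Stage 1: F_1 = 10^(1.06/10) = 1.276, G_1 = 10^(15.5/10) = 35.48
  Stage 2: F_2 = 10^(2.58/10) = 1.811, G_2 = 10^(−2.58/10) = 0.5521
  Stage 3: F_3 = 10^(8.48/10) = 7.047, G_3 = 10^(−6.96/10) = 0.2014
Friis cascade:
  F = 1.276 + (1.811 − 1)/35.48 + (7.047 − 1)/19.59 = 1.608
NF = 10 log₁₀(1.608) = 2.06 dB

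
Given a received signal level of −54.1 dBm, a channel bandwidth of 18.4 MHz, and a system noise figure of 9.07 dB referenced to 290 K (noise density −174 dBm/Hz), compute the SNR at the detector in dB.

38.2 dB

Noise floor: N = −174 + 10 log₁₀(B) + NF
10 log₁₀(1.84×10⁷) = 72.65 dB
N = −174 + 72.65 + 9.07 = −92.28 dBm
SNR = P_sig − N = −54.1 − (−92.28) = 38.18 dB → 38.2 dB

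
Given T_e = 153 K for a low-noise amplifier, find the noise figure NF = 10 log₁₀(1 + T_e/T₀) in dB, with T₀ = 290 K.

F = 1 + T_e/T₀ = 1 + 153/290 = 1.52759
NF = 10 log₁₀(1.52759) = 1.84 dB

1.84 dB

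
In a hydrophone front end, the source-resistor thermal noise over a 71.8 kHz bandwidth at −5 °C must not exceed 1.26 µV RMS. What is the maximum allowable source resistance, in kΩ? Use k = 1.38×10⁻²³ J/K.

T = −5 °C + 273.15 = 268.15 K
Johnson–Nyquist: V_n = √(4kTRB) ⇒ R = V_n² / (4kTB)
4kTB = 4 × 1.38×10⁻²³ × 268.15 × 7.18×10⁴ = 1.06×10⁻¹⁵
R = (1.26×10⁻⁶)² / 1.06×10⁻¹⁵ = 1.49×10³ Ω = 1.49 kΩ

1.49 kΩ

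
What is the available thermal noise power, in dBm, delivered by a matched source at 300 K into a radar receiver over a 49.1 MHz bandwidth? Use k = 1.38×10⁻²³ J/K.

P_n = kTB = 1.38×10⁻²³ × 300 × 4.91×10⁷ = 2.03×10⁻¹³ W
In dBm: 10 log₁₀(2.03×10⁻¹³ / 10⁻³) = −96.9 dBm

−96.9 dBm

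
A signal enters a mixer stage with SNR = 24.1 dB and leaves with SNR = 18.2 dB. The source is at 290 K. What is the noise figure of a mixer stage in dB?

5.9 dB

NF (dB) = SNR_in(dB) − SNR_out(dB) when the source is at T₀
NF = 24.1 − 18.2 = 5.9 dB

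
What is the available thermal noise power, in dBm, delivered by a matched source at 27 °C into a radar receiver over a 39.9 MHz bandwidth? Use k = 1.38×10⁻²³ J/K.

−97.8 dBm

T = 27 °C + 273.15 = 300.15 K
P_n = kTB = 1.38×10⁻²³ × 300.15 × 3.99×10⁷ = 1.65×10⁻¹³ W
In dBm: 10 log₁₀(1.65×10⁻¹³ / 10⁻³) = −97.8 dBm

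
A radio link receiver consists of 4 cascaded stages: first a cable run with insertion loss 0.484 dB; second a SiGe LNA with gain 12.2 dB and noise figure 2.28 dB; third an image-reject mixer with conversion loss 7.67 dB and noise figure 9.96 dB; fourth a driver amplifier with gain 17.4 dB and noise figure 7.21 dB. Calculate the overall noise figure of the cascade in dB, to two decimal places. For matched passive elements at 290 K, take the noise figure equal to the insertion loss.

6.20 dB

Convert to linear (a loss of L dB is a gain of −L dB): F_i = 10^(NF_i/10), G_i = 10^(G_i,dB/10)
  Stage 1: F_1 = 10^(0.484/10) = 1.118, G_1 = 10^(−0.484/10) = 0.8945
  Stage 2: F_2 = 10^(2.28/10) = 1.690, G_2 = 10^(12.2/10) = 16.60
  Stage 3: F_3 = 10^(9.96/10) = 9.908, G_3 = 10^(−7.67/10) = 0.1710
  Stage 4: F_4 = 10^(7.21/10) = 5.260, G_4 = 10^(17.4/10) = 54.95
Friis cascade:
  F = 1.118 + (1.690 − 1)/0.8945 + (9.908 − 1)/14.85 + (5.260 − 1)/2.539 = 4.168
NF = 10 log₁₀(4.168) = 6.20 dB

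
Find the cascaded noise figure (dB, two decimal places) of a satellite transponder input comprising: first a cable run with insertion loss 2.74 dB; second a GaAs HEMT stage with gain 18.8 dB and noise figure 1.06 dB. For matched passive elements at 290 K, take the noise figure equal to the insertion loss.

Convert to linear (a loss of L dB is a gain of −L dB): F_i = 10^(NF_i/10), G_i = 10^(G_i,dB/10)
  Stage 1: F_1 = 10^(2.74/10) = 1.879, G_1 = 10^(−2.74/10) = 0.5321
  Stage 2: F_2 = 10^(1.06/10) = 1.276, G_2 = 10^(18.8/10) = 75.86
Friis cascade:
  F = 1.879 + (1.276 − 1)/0.5321 = 2.399
NF = 10 log₁₀(2.399) = 3.80 dB

3.80 dB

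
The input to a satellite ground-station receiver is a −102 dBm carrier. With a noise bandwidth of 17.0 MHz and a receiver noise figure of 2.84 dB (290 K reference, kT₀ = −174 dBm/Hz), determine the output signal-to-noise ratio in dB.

−3.1 dB

Noise floor: N = −174 + 10 log₁₀(B) + NF
10 log₁₀(1.70×10⁷) = 72.3 dB
N = −174 + 72.3 + 2.84 = −98.86 dBm
SNR = P_sig − N = −102 − (−98.86) = −3.14 dB → −3.1 dB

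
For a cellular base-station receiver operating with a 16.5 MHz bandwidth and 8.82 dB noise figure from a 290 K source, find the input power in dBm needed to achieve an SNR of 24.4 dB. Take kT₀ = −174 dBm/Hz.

Sensitivity = −174 + 10 log₁₀(B) + NF + SNR_min
= −174 + 72.17 + 8.82 + 24.4
= −68.61 dBm → −68.6 dBm

−68.6 dBm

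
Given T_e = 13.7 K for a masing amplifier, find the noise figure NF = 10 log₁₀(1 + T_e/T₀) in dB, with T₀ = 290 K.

0.200 dB

F = 1 + T_e/T₀ = 1 + 13.7/290 = 1.04724
NF = 10 log₁₀(1.04724) = 0.200 dB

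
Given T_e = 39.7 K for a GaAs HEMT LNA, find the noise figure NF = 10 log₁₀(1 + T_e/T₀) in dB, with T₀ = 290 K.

F = 1 + T_e/T₀ = 1 + 39.7/290 = 1.1369
NF = 10 log₁₀(1.1369) = 0.557 dB

0.557 dB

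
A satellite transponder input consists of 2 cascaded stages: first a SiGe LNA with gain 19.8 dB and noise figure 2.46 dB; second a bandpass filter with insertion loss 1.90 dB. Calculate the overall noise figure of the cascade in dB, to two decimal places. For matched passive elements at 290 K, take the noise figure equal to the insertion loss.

Convert to linear (a loss of L dB is a gain of −L dB): F_i = 10^(NF_i/10), G_i = 10^(G_i,dB/10)
  Stage 1: F_1 = 10^(2.46/10) = 1.762, G_1 = 10^(19.8/10) = 95.50
  Stage 2: F_2 = 10^(1.90/10) = 1.549, G_2 = 10^(−1.90/10) = 0.6457
Friis cascade:
  F = 1.762 + (1.549 − 1)/95.50 = 1.768
NF = 10 log₁₀(1.768) = 2.47 dB

2.47 dB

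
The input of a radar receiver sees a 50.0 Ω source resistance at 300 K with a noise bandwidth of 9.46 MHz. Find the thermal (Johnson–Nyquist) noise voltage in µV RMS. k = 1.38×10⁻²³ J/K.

2.80 µV

V_n = √(4kTRB)
4kTRB = 4 × 1.38×10⁻²³ × 300 × 5.00×10¹ × 9.46×10⁶ = 7.83×10⁻¹² V²
V_n = √(7.83×10⁻¹²) = 2.80×10⁻⁶ V = 2.80 µV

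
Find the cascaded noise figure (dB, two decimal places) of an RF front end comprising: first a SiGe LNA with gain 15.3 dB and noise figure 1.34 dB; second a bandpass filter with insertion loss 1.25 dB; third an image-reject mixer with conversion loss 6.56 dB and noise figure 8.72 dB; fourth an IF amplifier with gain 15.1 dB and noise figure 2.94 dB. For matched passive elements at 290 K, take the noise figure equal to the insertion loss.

2.55 dB

Convert to linear (a loss of L dB is a gain of −L dB): F_i = 10^(NF_i/10), G_i = 10^(G_i,dB/10)
  Stage 1: F_1 = 10^(1.34/10) = 1.361, G_1 = 10^(15.3/10) = 33.88
  Stage 2: F_2 = 10^(1.25/10) = 1.334, G_2 = 10^(−1.25/10) = 0.7499
  Stage 3: F_3 = 10^(8.72/10) = 7.447, G_3 = 10^(−6.56/10) = 0.2208
  Stage 4: F_4 = 10^(2.94/10) = 1.968, G_4 = 10^(15.1/10) = 32.36
Friis cascade:
  F = 1.361 + (1.334 − 1)/33.88 + (7.447 − 1)/25.41 + (1.968 − 1)/5.610 = 1.798
NF = 10 log₁₀(1.798) = 2.55 dB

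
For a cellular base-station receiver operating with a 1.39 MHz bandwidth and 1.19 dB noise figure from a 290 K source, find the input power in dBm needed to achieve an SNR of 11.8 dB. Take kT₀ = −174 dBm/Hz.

−99.6 dBm

Sensitivity = −174 + 10 log₁₀(B) + NF + SNR_min
= −174 + 61.43 + 1.19 + 11.8
= −99.58 dBm → −99.6 dBm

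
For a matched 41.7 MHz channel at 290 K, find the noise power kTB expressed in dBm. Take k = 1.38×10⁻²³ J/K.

P_n = kTB = 1.38×10⁻²³ × 290 × 4.17×10⁷ = 1.67×10⁻¹³ W
In dBm: 10 log₁₀(1.67×10⁻¹³ / 10⁻³) = −97.8 dBm

−97.8 dBm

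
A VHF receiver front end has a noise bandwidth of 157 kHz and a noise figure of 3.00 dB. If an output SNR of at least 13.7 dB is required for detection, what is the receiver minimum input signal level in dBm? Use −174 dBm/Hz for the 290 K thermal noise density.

−105.3 dBm

Sensitivity = −174 + 10 log₁₀(B) + NF + SNR_min
= −174 + 51.96 + 3.00 + 13.7
= −105.34 dBm → −105.3 dBm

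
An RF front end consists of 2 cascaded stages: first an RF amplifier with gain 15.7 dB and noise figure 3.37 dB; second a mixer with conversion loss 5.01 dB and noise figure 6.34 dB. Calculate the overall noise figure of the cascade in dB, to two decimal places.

Convert to linear (a loss of L dB is a gain of −L dB): F_i = 10^(NF_i/10), G_i = 10^(G_i,dB/10)
  Stage 1: F_1 = 10^(3.37/10) = 2.173, G_1 = 10^(15.7/10) = 37.15
  Stage 2: F_2 = 10^(6.34/10) = 4.305, G_2 = 10^(−5.01/10) = 0.3155
Friis cascade:
  F = 2.173 + (4.305 − 1)/37.15 = 2.262
NF = 10 log₁₀(2.262) = 3.54 dB

3.54 dB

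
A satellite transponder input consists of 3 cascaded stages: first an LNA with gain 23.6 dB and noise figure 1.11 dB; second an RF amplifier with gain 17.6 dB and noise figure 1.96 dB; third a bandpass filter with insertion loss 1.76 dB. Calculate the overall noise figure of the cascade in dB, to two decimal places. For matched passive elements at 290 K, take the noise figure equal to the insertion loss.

Convert to linear (a loss of L dB is a gain of −L dB): F_i = 10^(NF_i/10), G_i = 10^(G_i,dB/10)
  Stage 1: F_1 = 10^(1.11/10) = 1.291, G_1 = 10^(23.6/10) = 229.1
  Stage 2: F_2 = 10^(1.96/10) = 1.570, G_2 = 10^(17.6/10) = 57.54
  Stage 3: F_3 = 10^(1.76/10) = 1.500, G_3 = 10^(−1.76/10) = 0.6668
Friis cascade:
  F = 1.291 + (1.570 − 1)/229.1 + (1.500 − 1)/1.318×10⁴ = 1.294
NF = 10 log₁₀(1.294) = 1.12 dB

1.12 dB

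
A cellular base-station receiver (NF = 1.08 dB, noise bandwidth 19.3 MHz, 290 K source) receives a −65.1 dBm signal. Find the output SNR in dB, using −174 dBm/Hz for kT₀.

35.0 dB

Noise floor: N = −174 + 10 log₁₀(B) + NF
10 log₁₀(1.93×10⁷) = 72.86 dB
N = −174 + 72.86 + 1.08 = −100.06 dBm
SNR = P_sig − N = −65.1 − (−100.06) = 34.96 dB → 35.0 dB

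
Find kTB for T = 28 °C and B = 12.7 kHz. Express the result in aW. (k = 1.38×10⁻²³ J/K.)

T = 28 °C + 273.15 = 301.15 K
P_n = kTB = 1.38×10⁻²³ × 301.15 × 1.27×10⁴ = 5.28×10⁻¹⁷ W = 52.8 aW

52.8 aW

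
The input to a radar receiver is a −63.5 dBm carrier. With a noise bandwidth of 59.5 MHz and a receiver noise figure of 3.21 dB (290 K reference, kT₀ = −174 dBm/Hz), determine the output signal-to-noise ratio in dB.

Noise floor: N = −174 + 10 log₁₀(B) + NF
10 log₁₀(5.95×10⁷) = 77.75 dB
N = −174 + 77.75 + 3.21 = −93.04 dBm
SNR = P_sig − N = −63.5 − (−93.04) = 29.54 dB → 29.5 dB

29.5 dB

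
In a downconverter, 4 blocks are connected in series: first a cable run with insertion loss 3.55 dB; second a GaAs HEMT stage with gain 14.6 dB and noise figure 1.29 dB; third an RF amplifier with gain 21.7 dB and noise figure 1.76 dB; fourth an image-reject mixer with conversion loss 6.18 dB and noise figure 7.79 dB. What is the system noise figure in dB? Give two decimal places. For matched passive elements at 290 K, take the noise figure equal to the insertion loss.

Convert to linear (a loss of L dB is a gain of −L dB): F_i = 10^(NF_i/10), G_i = 10^(G_i,dB/10)
  Stage 1: F_1 = 10^(3.55/10) = 2.265, G_1 = 10^(−3.55/10) = 0.4416
  Stage 2: F_2 = 10^(1.29/10) = 1.346, G_2 = 10^(14.6/10) = 28.84
  Stage 3: F_3 = 10^(1.76/10) = 1.500, G_3 = 10^(21.7/10) = 147.9
  Stage 4: F_4 = 10^(7.79/10) = 6.012, G_4 = 10^(−6.18/10) = 0.2410
Friis cascade:
  F = 2.265 + (1.346 − 1)/0.4416 + (1.500 − 1)/12.74 + (6.012 − 1)/1884 = 3.090
NF = 10 log₁₀(3.090) = 4.90 dB

4.90 dB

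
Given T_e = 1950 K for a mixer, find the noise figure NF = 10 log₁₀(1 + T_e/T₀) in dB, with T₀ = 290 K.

F = 1 + T_e/T₀ = 1 + 1950/290 = 7.72414
NF = 10 log₁₀(7.72414) = 8.88 dB

8.88 dB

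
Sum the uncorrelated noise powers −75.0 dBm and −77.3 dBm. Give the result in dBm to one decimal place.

Convert to linear, add, convert back:
P₁ = 3.16×10⁻¹¹ W, P₂ = 1.86×10⁻¹¹ W
P_tot = 5.02×10⁻¹¹ W → 10 log₁₀(P_tot / 10⁻³) = −73.0 dBm

−73.0 dBm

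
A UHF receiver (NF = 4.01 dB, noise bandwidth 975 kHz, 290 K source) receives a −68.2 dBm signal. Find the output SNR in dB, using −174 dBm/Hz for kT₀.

Noise floor: N = −174 + 10 log₁₀(B) + NF
10 log₁₀(9.75×10⁵) = 59.89 dB
N = −174 + 59.89 + 4.01 = −110.10 dBm
SNR = P_sig − N = −68.2 − (−110.10) = 41.90 dB → 41.9 dB

41.9 dB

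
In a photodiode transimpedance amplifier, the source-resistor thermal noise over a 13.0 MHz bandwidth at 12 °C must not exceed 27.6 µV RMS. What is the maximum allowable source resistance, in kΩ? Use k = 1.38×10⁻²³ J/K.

T = 12 °C + 273.15 = 285.15 K
Johnson–Nyquist: V_n = √(4kTRB) ⇒ R = V_n² / (4kTB)
4kTB = 4 × 1.38×10⁻²³ × 285.15 × 1.30×10⁷ = 2.05×10⁻¹³
R = (2.76×10⁻⁵)² / 2.05×10⁻¹³ = 3.72×10³ Ω = 3.72 kΩ

3.72 kΩ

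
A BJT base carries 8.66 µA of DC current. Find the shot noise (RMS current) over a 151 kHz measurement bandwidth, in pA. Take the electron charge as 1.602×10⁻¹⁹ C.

647 pA

I_n = √(2qI·B)
2qI·B = 2 × 1.602×10⁻¹⁹ × 8.66×10⁻⁶ × 1.51×10⁵ = 4.19×10⁻¹⁹ A²
I_n = √(4.19×10⁻¹⁹) = 6.47×10⁻¹⁰ A = 647 pA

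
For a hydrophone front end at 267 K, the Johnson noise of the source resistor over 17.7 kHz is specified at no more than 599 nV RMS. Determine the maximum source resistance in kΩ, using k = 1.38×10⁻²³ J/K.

1.38 kΩ

Johnson–Nyquist: V_n = √(4kTRB) ⇒ R = V_n² / (4kTB)
4kTB = 4 × 1.38×10⁻²³ × 267 × 1.77×10⁴ = 2.61×10⁻¹⁶
R = (5.99×10⁻⁷)² / 2.61×10⁻¹⁶ = 1.38×10³ Ω = 1.38 kΩ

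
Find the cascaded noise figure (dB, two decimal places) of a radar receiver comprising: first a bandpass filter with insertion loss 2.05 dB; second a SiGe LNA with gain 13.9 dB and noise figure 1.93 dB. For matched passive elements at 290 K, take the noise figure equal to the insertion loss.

3.98 dB

Convert to linear (a loss of L dB is a gain of −L dB): F_i = 10^(NF_i/10), G_i = 10^(G_i,dB/10)
  Stage 1: F_1 = 10^(2.05/10) = 1.603, G_1 = 10^(−2.05/10) = 0.6237
  Stage 2: F_2 = 10^(1.93/10) = 1.560, G_2 = 10^(13.9/10) = 24.55
Friis cascade:
  F = 1.603 + (1.560 − 1)/0.6237 = 2.500
NF = 10 log₁₀(2.500) = 3.98 dB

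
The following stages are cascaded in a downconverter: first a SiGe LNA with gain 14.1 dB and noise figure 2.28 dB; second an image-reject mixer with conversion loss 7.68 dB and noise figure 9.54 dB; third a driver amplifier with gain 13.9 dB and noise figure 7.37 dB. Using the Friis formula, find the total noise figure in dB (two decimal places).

4.80 dB

Convert to linear (a loss of L dB is a gain of −L dB): F_i = 10^(NF_i/10), G_i = 10^(G_i,dB/10)
  Stage 1: F_1 = 10^(2.28/10) = 1.690, G_1 = 10^(14.1/10) = 25.70
  Stage 2: F_2 = 10^(9.54/10) = 8.995, G_2 = 10^(−7.68/10) = 0.1706
  Stage 3: F_3 = 10^(7.37/10) = 5.458, G_3 = 10^(13.9/10) = 24.55
Friis cascade:
  F = 1.690 + (8.995 − 1)/25.70 + (5.458 − 1)/4.385 = 3.018
NF = 10 log₁₀(3.018) = 4.80 dB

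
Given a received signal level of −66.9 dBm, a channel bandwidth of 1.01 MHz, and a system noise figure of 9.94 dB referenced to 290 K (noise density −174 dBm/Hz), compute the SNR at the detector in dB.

37.1 dB

Noise floor: N = −174 + 10 log₁₀(B) + NF
10 log₁₀(1.01×10⁶) = 60.04 dB
N = −174 + 60.04 + 9.94 = −104.02 dBm
SNR = P_sig − N = −66.9 − (−104.02) = 37.12 dB → 37.1 dB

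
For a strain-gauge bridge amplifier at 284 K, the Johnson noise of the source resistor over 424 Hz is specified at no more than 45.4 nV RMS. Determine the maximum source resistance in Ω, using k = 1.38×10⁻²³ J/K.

Johnson–Nyquist: V_n = √(4kTRB) ⇒ R = V_n² / (4kTB)
4kTB = 4 × 1.38×10⁻²³ × 284 × 4.24×10² = 6.65×10⁻¹⁸
R = (4.54×10⁻⁸)² / 6.65×10⁻¹⁸ = 3.10×10² Ω = 310 Ω

310 Ω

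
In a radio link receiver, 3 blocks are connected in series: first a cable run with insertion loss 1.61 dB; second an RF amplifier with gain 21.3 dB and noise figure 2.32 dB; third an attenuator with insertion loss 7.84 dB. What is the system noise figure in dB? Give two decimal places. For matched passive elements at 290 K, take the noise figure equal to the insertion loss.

4.02 dB

Convert to linear (a loss of L dB is a gain of −L dB): F_i = 10^(NF_i/10), G_i = 10^(G_i,dB/10)
  Stage 1: F_1 = 10^(1.61/10) = 1.449, G_1 = 10^(−1.61/10) = 0.6902
  Stage 2: F_2 = 10^(2.32/10) = 1.706, G_2 = 10^(21.3/10) = 134.9
  Stage 3: F_3 = 10^(7.84/10) = 6.081, G_3 = 10^(−7.84/10) = 0.1644
Friis cascade:
  F = 1.449 + (1.706 − 1)/0.6902 + (6.081 − 1)/93.11 = 2.526
NF = 10 log₁₀(2.526) = 4.02 dB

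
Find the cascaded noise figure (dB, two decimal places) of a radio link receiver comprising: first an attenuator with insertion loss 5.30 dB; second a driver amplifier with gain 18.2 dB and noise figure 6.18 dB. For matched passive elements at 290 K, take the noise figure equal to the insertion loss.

11.48 dB

Convert to linear (a loss of L dB is a gain of −L dB): F_i = 10^(NF_i/10), G_i = 10^(G_i,dB/10)
  Stage 1: F_1 = 10^(5.30/10) = 3.388, G_1 = 10^(−5.30/10) = 0.2951
  Stage 2: F_2 = 10^(6.18/10) = 4.150, G_2 = 10^(18.2/10) = 66.07
Friis cascade:
  F = 3.388 + (4.150 − 1)/0.2951 = 14.06
NF = 10 log₁₀(14.06) = 11.48 dB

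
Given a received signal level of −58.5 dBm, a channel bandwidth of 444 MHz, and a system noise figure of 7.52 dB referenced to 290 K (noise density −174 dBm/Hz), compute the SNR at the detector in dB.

21.5 dB

Noise floor: N = −174 + 10 log₁₀(B) + NF
10 log₁₀(4.44×10⁸) = 86.47 dB
N = −174 + 86.47 + 7.52 = −80.01 dBm
SNR = P_sig − N = −58.5 − (−80.01) = 21.51 dB → 21.5 dB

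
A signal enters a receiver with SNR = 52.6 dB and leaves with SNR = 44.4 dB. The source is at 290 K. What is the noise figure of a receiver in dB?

NF (dB) = SNR_in(dB) − SNR_out(dB) when the source is at T₀
NF = 52.6 − 44.4 = 8.2 dB

8.2 dB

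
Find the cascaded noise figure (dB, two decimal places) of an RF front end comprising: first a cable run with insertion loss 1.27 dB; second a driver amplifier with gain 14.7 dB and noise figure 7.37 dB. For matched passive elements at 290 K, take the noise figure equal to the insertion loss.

Convert to linear (a loss of L dB is a gain of −L dB): F_i = 10^(NF_i/10), G_i = 10^(G_i,dB/10)
  Stage 1: F_1 = 10^(1.27/10) = 1.340, G_1 = 10^(−1.27/10) = 0.7464
  Stage 2: F_2 = 10^(7.37/10) = 5.458, G_2 = 10^(14.7/10) = 29.51
Friis cascade:
  F = 1.340 + (5.458 − 1)/0.7464 = 7.311
NF = 10 log₁₀(7.311) = 8.64 dB

8.64 dB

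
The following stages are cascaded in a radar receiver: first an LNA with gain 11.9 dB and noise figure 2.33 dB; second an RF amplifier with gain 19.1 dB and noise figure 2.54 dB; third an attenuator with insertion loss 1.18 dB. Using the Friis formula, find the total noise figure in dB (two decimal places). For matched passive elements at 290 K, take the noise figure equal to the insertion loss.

2.46 dB

Convert to linear (a loss of L dB is a gain of −L dB): F_i = 10^(NF_i/10), G_i = 10^(G_i,dB/10)
  Stage 1: F_1 = 10^(2.33/10) = 1.710, G_1 = 10^(11.9/10) = 15.49
  Stage 2: F_2 = 10^(2.54/10) = 1.795, G_2 = 10^(19.1/10) = 81.28
  Stage 3: F_3 = 10^(1.18/10) = 1.312, G_3 = 10^(−1.18/10) = 0.7621
Friis cascade:
  F = 1.710 + (1.795 − 1)/15.49 + (1.312 − 1)/1259 = 1.762
NF = 10 log₁₀(1.762) = 2.46 dB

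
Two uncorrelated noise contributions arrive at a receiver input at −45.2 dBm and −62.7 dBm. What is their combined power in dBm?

−45.1 dBm

Convert to linear, add, convert back:
P₁ = 3.02×10⁻⁸ W, P₂ = 5.37×10⁻¹⁰ W
P_tot = 3.07×10⁻⁸ W → 10 log₁₀(P_tot / 10⁻³) = −45.1 dBm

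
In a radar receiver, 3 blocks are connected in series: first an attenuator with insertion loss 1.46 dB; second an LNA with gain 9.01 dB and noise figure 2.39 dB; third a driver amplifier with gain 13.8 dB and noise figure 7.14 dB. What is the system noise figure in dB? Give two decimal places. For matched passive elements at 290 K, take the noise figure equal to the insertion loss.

5.00 dB

Convert to linear (a loss of L dB is a gain of −L dB): F_i = 10^(NF_i/10), G_i = 10^(G_i,dB/10)
  Stage 1: F_1 = 10^(1.46/10) = 1.400, G_1 = 10^(−1.46/10) = 0.7145
  Stage 2: F_2 = 10^(2.39/10) = 1.734, G_2 = 10^(9.01/10) = 7.962
  Stage 3: F_3 = 10^(7.14/10) = 5.176, G_3 = 10^(13.8/10) = 23.99
Friis cascade:
  F = 1.400 + (1.734 − 1)/0.7145 + (5.176 − 1)/5.689 = 3.161
NF = 10 log₁₀(3.161) = 5.00 dB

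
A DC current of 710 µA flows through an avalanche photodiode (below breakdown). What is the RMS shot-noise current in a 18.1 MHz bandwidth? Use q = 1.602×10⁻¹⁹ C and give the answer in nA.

I_n = √(2qI·B)
2qI·B = 2 × 1.602×10⁻¹⁹ × 7.10×10⁻⁴ × 1.81×10⁷ = 4.12×10⁻¹⁵ A²
I_n = √(4.12×10⁻¹⁵) = 6.42×10⁻⁸ A = 64.2 nA

64.2 nA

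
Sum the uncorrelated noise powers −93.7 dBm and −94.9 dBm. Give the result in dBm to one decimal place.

−91.2 dBm

Convert to linear, add, convert back:
P₁ = 4.27×10⁻¹³ W, P₂ = 3.24×10⁻¹³ W
P_tot = 7.50×10⁻¹³ W → 10 log₁₀(P_tot / 10⁻³) = −91.2 dBm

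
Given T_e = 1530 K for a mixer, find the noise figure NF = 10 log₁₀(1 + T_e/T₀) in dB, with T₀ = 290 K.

7.98 dB

F = 1 + T_e/T₀ = 1 + 1530/290 = 6.27586
NF = 10 log₁₀(6.27586) = 7.98 dB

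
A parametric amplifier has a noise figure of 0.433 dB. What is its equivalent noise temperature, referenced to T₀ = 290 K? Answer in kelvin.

F = 10^(0.433/10) = 1.10484
T_e = (F − 1)·T₀ = (1.10484 − 1) × 290 = 30.4 K

30.4 K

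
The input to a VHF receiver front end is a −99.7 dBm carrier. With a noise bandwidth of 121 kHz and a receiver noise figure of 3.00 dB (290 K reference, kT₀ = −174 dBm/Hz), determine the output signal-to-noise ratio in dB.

20.5 dB

Noise floor: N = −174 + 10 log₁₀(B) + NF
10 log₁₀(1.21×10⁵) = 50.83 dB
N = −174 + 50.83 + 3.00 = −120.17 dBm
SNR = P_sig − N = −99.7 − (−120.17) = 20.47 dB → 20.5 dB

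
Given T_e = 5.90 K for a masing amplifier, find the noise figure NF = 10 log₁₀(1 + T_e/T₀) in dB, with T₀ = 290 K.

0.087 dB

F = 1 + T_e/T₀ = 1 + 5.90/290 = 1.02034
NF = 10 log₁₀(1.02034) = 0.087 dB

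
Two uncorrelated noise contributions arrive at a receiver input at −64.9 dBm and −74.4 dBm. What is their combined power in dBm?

Convert to linear, add, convert back:
P₁ = 3.24×10⁻¹⁰ W, P₂ = 3.63×10⁻¹¹ W
P_tot = 3.60×10⁻¹⁰ W → 10 log₁₀(P_tot / 10⁻³) = −64.4 dBm

−64.4 dBm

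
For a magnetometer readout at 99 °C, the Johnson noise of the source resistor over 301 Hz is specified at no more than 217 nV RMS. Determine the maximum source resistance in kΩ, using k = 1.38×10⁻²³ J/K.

7.62 kΩ

T = 99 °C + 273.15 = 372.15 K
Johnson–Nyquist: V_n = √(4kTRB) ⇒ R = V_n² / (4kTB)
4kTB = 4 × 1.38×10⁻²³ × 372.15 × 3.01×10² = 6.18×10⁻¹⁸
R = (2.17×10⁻⁷)² / 6.18×10⁻¹⁸ = 7.62×10³ Ω = 7.62 kΩ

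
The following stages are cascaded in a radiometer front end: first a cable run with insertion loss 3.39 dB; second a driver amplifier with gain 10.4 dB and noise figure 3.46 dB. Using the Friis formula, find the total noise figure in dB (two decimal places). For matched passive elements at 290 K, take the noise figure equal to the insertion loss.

Convert to linear (a loss of L dB is a gain of −L dB): F_i = 10^(NF_i/10), G_i = 10^(G_i,dB/10)
  Stage 1: F_1 = 10^(3.39/10) = 2.183, G_1 = 10^(−3.39/10) = 0.4581
  Stage 2: F_2 = 10^(3.46/10) = 2.218, G_2 = 10^(10.4/10) = 10.96
Friis cascade:
  F = 2.183 + (2.218 − 1)/0.4581 = 4.842
NF = 10 log₁₀(4.842) = 6.85 dB

6.85 dB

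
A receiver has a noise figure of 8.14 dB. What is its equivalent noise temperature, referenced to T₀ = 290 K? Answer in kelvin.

1600 K

F = 10^(8.14/10) = 6.51628
T_e = (F − 1)·T₀ = (6.51628 − 1) × 290 = 1600 K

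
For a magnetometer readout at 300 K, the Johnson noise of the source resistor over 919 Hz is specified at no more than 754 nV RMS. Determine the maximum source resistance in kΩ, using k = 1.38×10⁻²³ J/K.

37.4 kΩ

Johnson–Nyquist: V_n = √(4kTRB) ⇒ R = V_n² / (4kTB)
4kTB = 4 × 1.38×10⁻²³ × 300 × 9.19×10² = 1.52×10⁻¹⁷
R = (7.54×10⁻⁷)² / 1.52×10⁻¹⁷ = 3.74×10⁴ Ω = 37.4 kΩ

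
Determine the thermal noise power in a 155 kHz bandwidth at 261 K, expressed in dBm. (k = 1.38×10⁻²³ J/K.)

−122.5 dBm

P_n = kTB = 1.38×10⁻²³ × 261 × 1.55×10⁵ = 5.58×10⁻¹⁶ W
In dBm: 10 log₁₀(5.58×10⁻¹⁶ / 10⁻³) = −122.5 dBm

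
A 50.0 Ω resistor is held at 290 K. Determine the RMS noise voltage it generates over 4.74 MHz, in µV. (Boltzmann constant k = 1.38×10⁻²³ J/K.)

1.95 µV

V_n = √(4kTRB)
4kTRB = 4 × 1.38×10⁻²³ × 290 × 5.00×10¹ × 4.74×10⁶ = 3.79×10⁻¹² V²
V_n = √(3.79×10⁻¹²) = 1.95×10⁻⁶ V = 1.95 µV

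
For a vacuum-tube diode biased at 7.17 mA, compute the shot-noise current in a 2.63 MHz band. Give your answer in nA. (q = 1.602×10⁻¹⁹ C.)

I_n = √(2qI·B)
2qI·B = 2 × 1.602×10⁻¹⁹ × 7.17×10⁻³ × 2.63×10⁶ = 6.04×10⁻¹⁵ A²
I_n = √(6.04×10⁻¹⁵) = 7.77×10⁻⁸ A = 77.7 nA

77.7 nA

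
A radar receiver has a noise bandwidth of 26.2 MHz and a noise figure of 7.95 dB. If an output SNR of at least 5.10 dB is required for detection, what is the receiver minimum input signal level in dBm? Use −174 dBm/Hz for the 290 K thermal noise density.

Sensitivity = −174 + 10 log₁₀(B) + NF + SNR_min
= −174 + 74.18 + 7.95 + 5.10
= −86.77 dBm → −86.8 dBm

−86.8 dBm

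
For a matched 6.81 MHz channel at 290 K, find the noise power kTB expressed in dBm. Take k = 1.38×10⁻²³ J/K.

P_n = kTB = 1.38×10⁻²³ × 290 × 6.81×10⁶ = 2.73×10⁻¹⁴ W
In dBm: 10 log₁₀(2.73×10⁻¹⁴ / 10⁻³) = −105.6 dBm

−105.6 dBm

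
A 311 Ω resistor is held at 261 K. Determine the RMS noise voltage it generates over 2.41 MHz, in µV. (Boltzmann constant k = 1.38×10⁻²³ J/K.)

3.29 µV

V_n = √(4kTRB)
4kTRB = 4 × 1.38×10⁻²³ × 261 × 3.11×10² × 2.41×10⁶ = 1.08×10⁻¹¹ V²
V_n = √(1.08×10⁻¹¹) = 3.29×10⁻⁶ V = 3.29 µV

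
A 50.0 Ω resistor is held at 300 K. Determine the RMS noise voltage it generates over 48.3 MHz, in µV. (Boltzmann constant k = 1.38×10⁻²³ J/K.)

V_n = √(4kTRB)
4kTRB = 4 × 1.38×10⁻²³ × 300 × 5.00×10¹ × 4.83×10⁷ = 4.00×10⁻¹¹ V²
V_n = √(4.00×10⁻¹¹) = 6.32×10⁻⁶ V = 6.32 µV

6.32 µV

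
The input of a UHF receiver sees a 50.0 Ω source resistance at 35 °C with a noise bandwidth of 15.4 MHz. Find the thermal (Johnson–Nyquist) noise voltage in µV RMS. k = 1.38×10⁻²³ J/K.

T = 35 °C + 273.15 = 308.15 K
V_n = √(4kTRB)
4kTRB = 4 × 1.38×10⁻²³ × 308.15 × 5.00×10¹ × 1.54×10⁷ = 1.31×10⁻¹¹ V²
V_n = √(1.31×10⁻¹¹) = 3.62×10⁻⁶ V = 3.62 µV

3.62 µV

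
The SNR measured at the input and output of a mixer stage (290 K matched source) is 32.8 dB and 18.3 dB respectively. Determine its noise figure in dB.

14.5 dB

NF (dB) = SNR_in(dB) − SNR_out(dB) when the source is at T₀
NF = 32.8 − 18.3 = 14.5 dB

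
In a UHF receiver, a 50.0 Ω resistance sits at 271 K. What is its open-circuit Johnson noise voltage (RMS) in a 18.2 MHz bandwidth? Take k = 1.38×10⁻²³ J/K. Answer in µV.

3.69 µV

V_n = √(4kTRB)
4kTRB = 4 × 1.38×10⁻²³ × 271 × 5.00×10¹ × 1.82×10⁷ = 1.36×10⁻¹¹ V²
V_n = √(1.36×10⁻¹¹) = 3.69×10⁻⁶ V = 3.69 µV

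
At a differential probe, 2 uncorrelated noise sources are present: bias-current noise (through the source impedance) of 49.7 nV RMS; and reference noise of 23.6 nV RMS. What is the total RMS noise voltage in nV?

Uncorrelated sources add in power (mean-square): V_tot = √(ΣV_i²)
V_tot = √[(4.97×10⁻⁸)² + (2.36×10⁻⁸)²] = 5.50×10⁻⁸ V = 55.0 nV

55.0 nV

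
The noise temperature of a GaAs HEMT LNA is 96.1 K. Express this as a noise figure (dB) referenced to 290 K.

F = 1 + T_e/T₀ = 1 + 96.1/290 = 1.33138
NF = 10 log₁₀(1.33138) = 1.24 dB

1.24 dB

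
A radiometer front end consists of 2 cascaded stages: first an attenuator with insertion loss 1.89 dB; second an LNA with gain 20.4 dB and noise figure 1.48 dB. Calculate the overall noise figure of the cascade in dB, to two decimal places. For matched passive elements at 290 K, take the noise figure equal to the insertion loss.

Convert to linear (a loss of L dB is a gain of −L dB): F_i = 10^(NF_i/10), G_i = 10^(G_i,dB/10)
  Stage 1: F_1 = 10^(1.89/10) = 1.545, G_1 = 10^(−1.89/10) = 0.6471
  Stage 2: F_2 = 10^(1.48/10) = 1.406, G_2 = 10^(20.4/10) = 109.6
Friis cascade:
  F = 1.545 + (1.406 − 1)/0.6471 = 2.173
NF = 10 log₁₀(2.173) = 3.37 dB

3.37 dB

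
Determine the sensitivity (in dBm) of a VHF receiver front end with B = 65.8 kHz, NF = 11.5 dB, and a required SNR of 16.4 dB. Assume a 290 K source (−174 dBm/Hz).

−97.9 dBm

Sensitivity = −174 + 10 log₁₀(B) + NF + SNR_min
= −174 + 48.18 + 11.5 + 16.4
= −97.92 dBm → −97.9 dBm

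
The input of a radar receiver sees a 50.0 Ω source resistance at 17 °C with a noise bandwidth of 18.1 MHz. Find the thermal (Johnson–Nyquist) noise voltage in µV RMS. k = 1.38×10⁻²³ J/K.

3.81 µV

T = 17 °C + 273.15 = 290.15 K
V_n = √(4kTRB)
4kTRB = 4 × 1.38×10⁻²³ × 290.15 × 5.00×10¹ × 1.81×10⁷ = 1.45×10⁻¹¹ V²
V_n = √(1.45×10⁻¹¹) = 3.81×10⁻⁶ V = 3.81 µV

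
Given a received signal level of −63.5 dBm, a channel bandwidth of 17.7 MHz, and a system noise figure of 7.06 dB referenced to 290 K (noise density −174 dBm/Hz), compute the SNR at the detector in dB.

31.0 dB

Noise floor: N = −174 + 10 log₁₀(B) + NF
10 log₁₀(1.77×10⁷) = 72.48 dB
N = −174 + 72.48 + 7.06 = −94.46 dBm
SNR = P_sig − N = −63.5 − (−94.46) = 30.96 dB → 31.0 dB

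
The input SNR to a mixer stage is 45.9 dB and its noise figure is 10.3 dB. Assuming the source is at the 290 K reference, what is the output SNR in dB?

35.6 dB

By definition F = SNR_in/SNR_out, so in dB: SNR_out = SNR_in − NF
SNR_out = 45.9 − 10.3 = 35.6 dB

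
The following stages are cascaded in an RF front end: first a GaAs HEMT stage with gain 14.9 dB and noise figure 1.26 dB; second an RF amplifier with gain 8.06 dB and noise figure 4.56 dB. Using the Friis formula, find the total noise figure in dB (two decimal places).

Convert to linear (a loss of L dB is a gain of −L dB): F_i = 10^(NF_i/10), G_i = 10^(G_i,dB/10)
  Stage 1: F_1 = 10^(1.26/10) = 1.337, G_1 = 10^(14.9/10) = 30.90
  Stage 2: F_2 = 10^(4.56/10) = 2.858, G_2 = 10^(8.06/10) = 6.397
Friis cascade:
  F = 1.337 + (2.858 − 1)/30.90 = 1.397
NF = 10 log₁₀(1.397) = 1.45 dB

1.45 dB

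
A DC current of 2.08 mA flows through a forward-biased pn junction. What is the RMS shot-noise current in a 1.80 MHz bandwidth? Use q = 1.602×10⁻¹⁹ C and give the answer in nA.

34.6 nA

I_n = √(2qI·B)
2qI·B = 2 × 1.602×10⁻¹⁹ × 2.08×10⁻³ × 1.80×10⁶ = 1.20×10⁻¹⁵ A²
I_n = √(1.20×10⁻¹⁵) = 3.46×10⁻⁸ A = 34.6 nA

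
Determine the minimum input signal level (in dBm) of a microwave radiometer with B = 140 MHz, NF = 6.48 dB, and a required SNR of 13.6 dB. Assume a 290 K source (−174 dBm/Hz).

−72.5 dBm

Sensitivity = −174 + 10 log₁₀(B) + NF + SNR_min
= −174 + 81.46 + 6.48 + 13.6
= −72.46 dBm → −72.5 dBm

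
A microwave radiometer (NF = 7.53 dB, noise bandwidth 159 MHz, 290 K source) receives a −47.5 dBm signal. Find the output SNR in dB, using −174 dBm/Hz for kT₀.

37.0 dB

Noise floor: N = −174 + 10 log₁₀(B) + NF
10 log₁₀(1.59×10⁸) = 82.01 dB
N = −174 + 82.01 + 7.53 = −84.46 dBm
SNR = P_sig − N = −47.5 − (−84.46) = 36.96 dB → 37.0 dB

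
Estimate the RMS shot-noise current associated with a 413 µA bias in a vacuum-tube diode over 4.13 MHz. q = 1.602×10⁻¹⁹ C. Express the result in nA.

I_n = √(2qI·B)
2qI·B = 2 × 1.602×10⁻¹⁹ × 4.13×10⁻⁴ × 4.13×10⁶ = 5.47×10⁻¹⁶ A²
I_n = √(5.47×10⁻¹⁶) = 2.34×10⁻⁸ A = 23.4 nA

23.4 nA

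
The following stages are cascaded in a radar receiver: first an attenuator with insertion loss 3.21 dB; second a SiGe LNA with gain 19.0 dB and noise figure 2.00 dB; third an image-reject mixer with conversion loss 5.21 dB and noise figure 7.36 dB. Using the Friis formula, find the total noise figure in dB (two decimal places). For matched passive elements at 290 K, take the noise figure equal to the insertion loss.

Convert to linear (a loss of L dB is a gain of −L dB): F_i = 10^(NF_i/10), G_i = 10^(G_i,dB/10)
  Stage 1: F_1 = 10^(3.21/10) = 2.094, G_1 = 10^(−3.21/10) = 0.4775
  Stage 2: F_2 = 10^(2.00/10) = 1.585, G_2 = 10^(19.0/10) = 79.43
  Stage 3: F_3 = 10^(7.36/10) = 5.445, G_3 = 10^(−5.21/10) = 0.3013
Friis cascade:
  F = 2.094 + (1.585 − 1)/0.4775 + (5.445 − 1)/37.93 = 3.436
NF = 10 log₁₀(3.436) = 5.36 dB

5.36 dB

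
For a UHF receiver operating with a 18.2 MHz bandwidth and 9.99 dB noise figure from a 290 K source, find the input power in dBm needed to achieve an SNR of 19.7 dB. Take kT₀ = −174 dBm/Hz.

−71.7 dBm

Sensitivity = −174 + 10 log₁₀(B) + NF + SNR_min
= −174 + 72.6 + 9.99 + 19.7
= −71.71 dBm → −71.7 dBm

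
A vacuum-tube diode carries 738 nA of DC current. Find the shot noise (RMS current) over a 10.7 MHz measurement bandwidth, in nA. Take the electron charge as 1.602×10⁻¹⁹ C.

1.59 nA

I_n = √(2qI·B)
2qI·B = 2 × 1.602×10⁻¹⁹ × 7.38×10⁻⁷ × 1.07×10⁷ = 2.53×10⁻¹⁸ A²
I_n = √(2.53×10⁻¹⁸) = 1.59×10⁻⁹ A = 1.59 nA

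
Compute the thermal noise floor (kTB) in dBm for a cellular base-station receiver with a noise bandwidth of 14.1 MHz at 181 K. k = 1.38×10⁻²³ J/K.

P_n = kTB = 1.38×10⁻²³ × 181 × 1.41×10⁷ = 3.52×10⁻¹⁴ W
In dBm: 10 log₁₀(3.52×10⁻¹⁴ / 10⁻³) = −104.5 dBm

−104.5 dBm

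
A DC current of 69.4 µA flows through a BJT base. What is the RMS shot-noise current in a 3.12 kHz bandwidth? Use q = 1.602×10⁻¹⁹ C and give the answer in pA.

I_n = √(2qI·B)
2qI·B = 2 × 1.602×10⁻¹⁹ × 6.94×10⁻⁵ × 3.12×10³ = 6.94×10⁻²⁰ A²
I_n = √(6.94×10⁻²⁰) = 2.63×10⁻¹⁰ A = 263 pA

263 pA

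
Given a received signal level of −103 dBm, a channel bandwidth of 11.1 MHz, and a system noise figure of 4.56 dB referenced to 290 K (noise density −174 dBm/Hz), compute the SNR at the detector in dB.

−4.0 dB

Noise floor: N = −174 + 10 log₁₀(B) + NF
10 log₁₀(1.11×10⁷) = 70.45 dB
N = −174 + 70.45 + 4.56 = −98.99 dBm
SNR = P_sig − N = −103 − (−98.99) = −4.01 dB → −4.0 dB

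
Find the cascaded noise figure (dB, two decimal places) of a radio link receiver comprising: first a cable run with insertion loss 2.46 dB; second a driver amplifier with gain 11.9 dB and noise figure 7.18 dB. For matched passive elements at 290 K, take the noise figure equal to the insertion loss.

9.64 dB

Convert to linear (a loss of L dB is a gain of −L dB): F_i = 10^(NF_i/10), G_i = 10^(G_i,dB/10)
  Stage 1: F_1 = 10^(2.46/10) = 1.762, G_1 = 10^(−2.46/10) = 0.5675
  Stage 2: F_2 = 10^(7.18/10) = 5.224, G_2 = 10^(11.9/10) = 15.49
Friis cascade:
  F = 1.762 + (5.224 − 1)/0.5675 = 9.204
NF = 10 log₁₀(9.204) = 9.64 dB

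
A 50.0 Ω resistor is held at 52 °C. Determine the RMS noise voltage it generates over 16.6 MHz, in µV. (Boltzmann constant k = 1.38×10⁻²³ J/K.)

T = 52 °C + 273.15 = 325.15 K
V_n = √(4kTRB)
4kTRB = 4 × 1.38×10⁻²³ × 325.15 × 5.00×10¹ × 1.66×10⁷ = 1.49×10⁻¹¹ V²
V_n = √(1.49×10⁻¹¹) = 3.86×10⁻⁶ V = 3.86 µV

3.86 µV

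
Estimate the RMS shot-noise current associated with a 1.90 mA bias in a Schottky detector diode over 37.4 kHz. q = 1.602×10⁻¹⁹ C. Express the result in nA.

4.77 nA

I_n = √(2qI·B)
2qI·B = 2 × 1.602×10⁻¹⁹ × 1.90×10⁻³ × 3.74×10⁴ = 2.28×10⁻¹⁷ A²
I_n = √(2.28×10⁻¹⁷) = 4.77×10⁻⁹ A = 4.77 nA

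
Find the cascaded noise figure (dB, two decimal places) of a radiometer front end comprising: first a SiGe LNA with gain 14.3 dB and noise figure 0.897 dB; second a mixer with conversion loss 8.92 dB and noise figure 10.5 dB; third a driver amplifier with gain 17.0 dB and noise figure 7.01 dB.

Convert to linear (a loss of L dB is a gain of −L dB): F_i = 10^(NF_i/10), G_i = 10^(G_i,dB/10)
  Stage 1: F_1 = 10^(0.897/10) = 1.229, G_1 = 10^(14.3/10) = 26.92
  Stage 2: F_2 = 10^(10.5/10) = 11.22, G_2 = 10^(−8.92/10) = 0.1282
  Stage 3: F_3 = 10^(7.01/10) = 5.023, G_3 = 10^(17.0/10) = 50.12
Friis cascade:
  F = 1.229 + (11.22 − 1)/26.92 + (5.023 − 1)/3.451 = 2.775
NF = 10 log₁₀(2.775) = 4.43 dB

4.43 dB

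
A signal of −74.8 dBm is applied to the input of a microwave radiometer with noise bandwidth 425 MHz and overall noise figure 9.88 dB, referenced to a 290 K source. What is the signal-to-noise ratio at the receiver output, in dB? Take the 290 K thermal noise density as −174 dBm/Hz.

Noise floor: N = −174 + 10 log₁₀(B) + NF
10 log₁₀(4.25×10⁸) = 86.28 dB
N = −174 + 86.28 + 9.88 = −77.84 dBm
SNR = P_sig − N = −74.8 − (−77.84) = 3.04 dB → 3.0 dB

3.0 dB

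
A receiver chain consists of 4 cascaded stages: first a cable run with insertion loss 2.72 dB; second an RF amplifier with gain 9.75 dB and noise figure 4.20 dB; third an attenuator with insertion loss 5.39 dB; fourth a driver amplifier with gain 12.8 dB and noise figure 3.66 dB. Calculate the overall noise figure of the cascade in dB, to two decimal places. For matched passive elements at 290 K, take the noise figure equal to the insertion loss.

Convert to linear (a loss of L dB is a gain of −L dB): F_i = 10^(NF_i/10), G_i = 10^(G_i,dB/10)
  Stage 1: F_1 = 10^(2.72/10) = 1.871, G_1 = 10^(−2.72/10) = 0.5346
  Stage 2: F_2 = 10^(4.20/10) = 2.630, G_2 = 10^(9.75/10) = 9.441
  Stage 3: F_3 = 10^(5.39/10) = 3.459, G_3 = 10^(−5.39/10) = 0.2891
  Stage 4: F_4 = 10^(3.66/10) = 2.323, G_4 = 10^(12.8/10) = 19.05
Friis cascade:
  F = 1.871 + (2.630 − 1)/0.5346 + (3.459 − 1)/5.047 + (2.323 − 1)/1.459 = 6.314
NF = 10 log₁₀(6.314) = 8.00 dB

8.00 dB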